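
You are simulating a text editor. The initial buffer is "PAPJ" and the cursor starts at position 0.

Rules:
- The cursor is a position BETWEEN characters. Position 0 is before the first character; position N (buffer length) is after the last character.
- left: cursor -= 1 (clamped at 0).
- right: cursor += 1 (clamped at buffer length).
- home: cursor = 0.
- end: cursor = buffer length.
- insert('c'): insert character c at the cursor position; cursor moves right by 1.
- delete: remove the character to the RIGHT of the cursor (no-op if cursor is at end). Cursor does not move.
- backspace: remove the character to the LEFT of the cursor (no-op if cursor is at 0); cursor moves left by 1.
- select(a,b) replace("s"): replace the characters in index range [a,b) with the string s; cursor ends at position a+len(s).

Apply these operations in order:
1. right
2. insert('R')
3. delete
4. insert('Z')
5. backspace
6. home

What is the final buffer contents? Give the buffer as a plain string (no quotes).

After op 1 (right): buf='PAPJ' cursor=1
After op 2 (insert('R')): buf='PRAPJ' cursor=2
After op 3 (delete): buf='PRPJ' cursor=2
After op 4 (insert('Z')): buf='PRZPJ' cursor=3
After op 5 (backspace): buf='PRPJ' cursor=2
After op 6 (home): buf='PRPJ' cursor=0

Answer: PRPJ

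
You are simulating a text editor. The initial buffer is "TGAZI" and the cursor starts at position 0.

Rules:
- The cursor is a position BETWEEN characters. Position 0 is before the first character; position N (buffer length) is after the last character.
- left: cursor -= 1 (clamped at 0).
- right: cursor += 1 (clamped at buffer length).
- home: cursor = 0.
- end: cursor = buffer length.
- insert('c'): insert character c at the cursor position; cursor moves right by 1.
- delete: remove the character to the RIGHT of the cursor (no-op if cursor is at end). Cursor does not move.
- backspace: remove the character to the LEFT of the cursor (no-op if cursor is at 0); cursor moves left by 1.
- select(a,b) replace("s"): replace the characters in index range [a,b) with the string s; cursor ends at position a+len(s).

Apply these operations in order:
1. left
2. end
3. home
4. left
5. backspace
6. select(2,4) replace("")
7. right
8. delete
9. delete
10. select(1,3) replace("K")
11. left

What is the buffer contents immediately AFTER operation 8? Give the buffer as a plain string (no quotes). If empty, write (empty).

After op 1 (left): buf='TGAZI' cursor=0
After op 2 (end): buf='TGAZI' cursor=5
After op 3 (home): buf='TGAZI' cursor=0
After op 4 (left): buf='TGAZI' cursor=0
After op 5 (backspace): buf='TGAZI' cursor=0
After op 6 (select(2,4) replace("")): buf='TGI' cursor=2
After op 7 (right): buf='TGI' cursor=3
After op 8 (delete): buf='TGI' cursor=3

Answer: TGI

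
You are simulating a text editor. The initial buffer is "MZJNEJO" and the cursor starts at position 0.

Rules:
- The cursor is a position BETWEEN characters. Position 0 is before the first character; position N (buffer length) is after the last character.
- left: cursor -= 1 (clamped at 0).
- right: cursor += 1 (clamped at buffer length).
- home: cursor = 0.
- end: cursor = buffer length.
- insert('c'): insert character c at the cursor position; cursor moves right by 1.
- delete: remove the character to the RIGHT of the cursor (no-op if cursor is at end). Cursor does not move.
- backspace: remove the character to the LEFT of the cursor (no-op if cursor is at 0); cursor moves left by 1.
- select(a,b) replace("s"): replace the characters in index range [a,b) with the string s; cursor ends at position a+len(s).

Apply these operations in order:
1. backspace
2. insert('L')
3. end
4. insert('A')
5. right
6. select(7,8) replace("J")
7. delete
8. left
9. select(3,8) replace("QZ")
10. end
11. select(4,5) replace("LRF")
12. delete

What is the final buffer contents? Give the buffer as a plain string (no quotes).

After op 1 (backspace): buf='MZJNEJO' cursor=0
After op 2 (insert('L')): buf='LMZJNEJO' cursor=1
After op 3 (end): buf='LMZJNEJO' cursor=8
After op 4 (insert('A')): buf='LMZJNEJOA' cursor=9
After op 5 (right): buf='LMZJNEJOA' cursor=9
After op 6 (select(7,8) replace("J")): buf='LMZJNEJJA' cursor=8
After op 7 (delete): buf='LMZJNEJJ' cursor=8
After op 8 (left): buf='LMZJNEJJ' cursor=7
After op 9 (select(3,8) replace("QZ")): buf='LMZQZ' cursor=5
After op 10 (end): buf='LMZQZ' cursor=5
After op 11 (select(4,5) replace("LRF")): buf='LMZQLRF' cursor=7
After op 12 (delete): buf='LMZQLRF' cursor=7

Answer: LMZQLRF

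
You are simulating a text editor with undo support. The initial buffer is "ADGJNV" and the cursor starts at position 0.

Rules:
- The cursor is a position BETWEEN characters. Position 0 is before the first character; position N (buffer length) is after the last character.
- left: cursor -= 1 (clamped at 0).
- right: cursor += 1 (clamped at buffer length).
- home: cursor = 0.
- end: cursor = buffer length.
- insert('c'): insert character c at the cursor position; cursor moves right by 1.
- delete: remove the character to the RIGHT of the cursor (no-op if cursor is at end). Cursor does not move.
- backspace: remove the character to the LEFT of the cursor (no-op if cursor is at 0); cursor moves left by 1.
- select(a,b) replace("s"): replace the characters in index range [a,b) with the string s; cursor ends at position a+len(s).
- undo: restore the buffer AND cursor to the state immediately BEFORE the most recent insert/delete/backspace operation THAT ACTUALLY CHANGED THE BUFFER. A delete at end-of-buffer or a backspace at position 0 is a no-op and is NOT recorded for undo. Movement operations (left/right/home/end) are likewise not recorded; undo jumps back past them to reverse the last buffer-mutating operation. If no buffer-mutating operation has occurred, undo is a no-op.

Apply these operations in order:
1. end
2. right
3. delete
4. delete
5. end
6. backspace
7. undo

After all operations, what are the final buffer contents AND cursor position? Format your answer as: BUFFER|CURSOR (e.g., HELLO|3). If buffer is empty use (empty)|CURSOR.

Answer: ADGJNV|6

Derivation:
After op 1 (end): buf='ADGJNV' cursor=6
After op 2 (right): buf='ADGJNV' cursor=6
After op 3 (delete): buf='ADGJNV' cursor=6
After op 4 (delete): buf='ADGJNV' cursor=6
After op 5 (end): buf='ADGJNV' cursor=6
After op 6 (backspace): buf='ADGJN' cursor=5
After op 7 (undo): buf='ADGJNV' cursor=6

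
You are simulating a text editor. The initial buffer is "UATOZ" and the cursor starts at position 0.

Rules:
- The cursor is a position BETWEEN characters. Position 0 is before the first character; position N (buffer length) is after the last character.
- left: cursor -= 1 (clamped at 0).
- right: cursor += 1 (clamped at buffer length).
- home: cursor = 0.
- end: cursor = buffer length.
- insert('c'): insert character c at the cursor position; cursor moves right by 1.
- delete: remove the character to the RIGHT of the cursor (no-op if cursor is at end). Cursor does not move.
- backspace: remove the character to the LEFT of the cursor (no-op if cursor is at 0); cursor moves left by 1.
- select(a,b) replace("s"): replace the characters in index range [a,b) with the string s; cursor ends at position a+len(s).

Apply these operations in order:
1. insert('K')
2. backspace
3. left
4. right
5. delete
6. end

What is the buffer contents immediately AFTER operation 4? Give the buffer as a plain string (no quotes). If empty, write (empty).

Answer: UATOZ

Derivation:
After op 1 (insert('K')): buf='KUATOZ' cursor=1
After op 2 (backspace): buf='UATOZ' cursor=0
After op 3 (left): buf='UATOZ' cursor=0
After op 4 (right): buf='UATOZ' cursor=1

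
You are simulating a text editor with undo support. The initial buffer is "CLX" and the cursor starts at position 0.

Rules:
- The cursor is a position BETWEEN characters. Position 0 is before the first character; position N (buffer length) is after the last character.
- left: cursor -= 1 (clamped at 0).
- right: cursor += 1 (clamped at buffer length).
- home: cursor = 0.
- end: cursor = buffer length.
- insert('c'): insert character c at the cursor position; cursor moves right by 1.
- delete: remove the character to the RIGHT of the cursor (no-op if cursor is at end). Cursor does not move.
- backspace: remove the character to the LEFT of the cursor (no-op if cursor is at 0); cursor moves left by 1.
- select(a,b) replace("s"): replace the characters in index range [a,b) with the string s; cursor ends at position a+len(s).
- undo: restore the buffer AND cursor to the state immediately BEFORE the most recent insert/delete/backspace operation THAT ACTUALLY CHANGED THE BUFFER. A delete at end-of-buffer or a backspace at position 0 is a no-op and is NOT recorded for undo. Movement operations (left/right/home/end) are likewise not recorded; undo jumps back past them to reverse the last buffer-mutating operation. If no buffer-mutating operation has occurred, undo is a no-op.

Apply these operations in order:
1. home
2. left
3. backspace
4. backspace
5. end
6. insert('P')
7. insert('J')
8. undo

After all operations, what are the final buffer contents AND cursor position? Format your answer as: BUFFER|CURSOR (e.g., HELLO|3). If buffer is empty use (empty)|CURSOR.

Answer: CLXP|4

Derivation:
After op 1 (home): buf='CLX' cursor=0
After op 2 (left): buf='CLX' cursor=0
After op 3 (backspace): buf='CLX' cursor=0
After op 4 (backspace): buf='CLX' cursor=0
After op 5 (end): buf='CLX' cursor=3
After op 6 (insert('P')): buf='CLXP' cursor=4
After op 7 (insert('J')): buf='CLXPJ' cursor=5
After op 8 (undo): buf='CLXP' cursor=4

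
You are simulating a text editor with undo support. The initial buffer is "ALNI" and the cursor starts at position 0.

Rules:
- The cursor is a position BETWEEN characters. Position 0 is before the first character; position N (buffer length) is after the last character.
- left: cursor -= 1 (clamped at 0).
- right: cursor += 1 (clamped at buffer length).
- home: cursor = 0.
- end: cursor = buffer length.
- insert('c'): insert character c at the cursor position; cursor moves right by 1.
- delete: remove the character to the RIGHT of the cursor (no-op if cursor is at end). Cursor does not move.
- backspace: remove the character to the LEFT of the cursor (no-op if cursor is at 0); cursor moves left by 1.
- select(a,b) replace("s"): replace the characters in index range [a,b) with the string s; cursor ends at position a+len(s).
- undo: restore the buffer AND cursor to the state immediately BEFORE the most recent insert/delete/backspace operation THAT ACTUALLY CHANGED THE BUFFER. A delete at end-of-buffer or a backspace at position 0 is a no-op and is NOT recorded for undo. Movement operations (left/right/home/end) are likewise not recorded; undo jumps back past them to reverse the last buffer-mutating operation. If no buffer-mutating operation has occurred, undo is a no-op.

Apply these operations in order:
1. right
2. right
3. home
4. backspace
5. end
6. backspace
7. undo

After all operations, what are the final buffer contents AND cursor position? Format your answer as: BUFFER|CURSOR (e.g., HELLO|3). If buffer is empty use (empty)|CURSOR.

After op 1 (right): buf='ALNI' cursor=1
After op 2 (right): buf='ALNI' cursor=2
After op 3 (home): buf='ALNI' cursor=0
After op 4 (backspace): buf='ALNI' cursor=0
After op 5 (end): buf='ALNI' cursor=4
After op 6 (backspace): buf='ALN' cursor=3
After op 7 (undo): buf='ALNI' cursor=4

Answer: ALNI|4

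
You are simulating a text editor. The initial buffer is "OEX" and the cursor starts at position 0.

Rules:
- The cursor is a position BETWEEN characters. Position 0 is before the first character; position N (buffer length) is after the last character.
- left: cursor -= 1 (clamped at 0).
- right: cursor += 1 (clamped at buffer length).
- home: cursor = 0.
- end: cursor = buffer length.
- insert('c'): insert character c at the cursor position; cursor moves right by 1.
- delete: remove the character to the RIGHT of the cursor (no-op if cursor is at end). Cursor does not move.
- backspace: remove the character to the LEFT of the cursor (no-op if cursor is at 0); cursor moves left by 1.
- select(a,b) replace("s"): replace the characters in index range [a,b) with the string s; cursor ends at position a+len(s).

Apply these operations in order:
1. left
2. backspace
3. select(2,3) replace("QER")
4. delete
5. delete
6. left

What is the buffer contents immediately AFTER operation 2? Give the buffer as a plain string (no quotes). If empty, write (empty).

After op 1 (left): buf='OEX' cursor=0
After op 2 (backspace): buf='OEX' cursor=0

Answer: OEX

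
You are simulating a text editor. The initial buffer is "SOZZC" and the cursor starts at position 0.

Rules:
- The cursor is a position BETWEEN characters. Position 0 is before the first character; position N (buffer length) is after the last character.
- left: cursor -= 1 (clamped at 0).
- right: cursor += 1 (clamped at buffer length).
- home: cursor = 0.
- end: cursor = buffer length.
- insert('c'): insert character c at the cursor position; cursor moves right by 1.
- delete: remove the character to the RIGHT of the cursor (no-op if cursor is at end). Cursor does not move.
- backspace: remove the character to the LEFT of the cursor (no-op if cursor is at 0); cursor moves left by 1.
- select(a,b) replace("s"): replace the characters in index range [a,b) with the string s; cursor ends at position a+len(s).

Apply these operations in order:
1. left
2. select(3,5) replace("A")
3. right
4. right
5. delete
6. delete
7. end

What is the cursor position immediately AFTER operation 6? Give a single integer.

After op 1 (left): buf='SOZZC' cursor=0
After op 2 (select(3,5) replace("A")): buf='SOZA' cursor=4
After op 3 (right): buf='SOZA' cursor=4
After op 4 (right): buf='SOZA' cursor=4
After op 5 (delete): buf='SOZA' cursor=4
After op 6 (delete): buf='SOZA' cursor=4

Answer: 4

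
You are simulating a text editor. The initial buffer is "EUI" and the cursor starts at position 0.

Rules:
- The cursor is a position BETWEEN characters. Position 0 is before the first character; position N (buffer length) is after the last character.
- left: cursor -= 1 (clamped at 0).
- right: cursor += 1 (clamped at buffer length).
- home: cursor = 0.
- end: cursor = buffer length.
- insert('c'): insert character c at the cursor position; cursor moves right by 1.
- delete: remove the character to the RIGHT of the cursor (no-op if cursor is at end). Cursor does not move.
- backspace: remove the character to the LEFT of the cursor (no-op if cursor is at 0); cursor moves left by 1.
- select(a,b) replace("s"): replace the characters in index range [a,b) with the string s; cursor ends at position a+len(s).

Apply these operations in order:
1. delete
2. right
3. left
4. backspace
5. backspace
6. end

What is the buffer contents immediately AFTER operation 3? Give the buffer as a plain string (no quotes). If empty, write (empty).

After op 1 (delete): buf='UI' cursor=0
After op 2 (right): buf='UI' cursor=1
After op 3 (left): buf='UI' cursor=0

Answer: UI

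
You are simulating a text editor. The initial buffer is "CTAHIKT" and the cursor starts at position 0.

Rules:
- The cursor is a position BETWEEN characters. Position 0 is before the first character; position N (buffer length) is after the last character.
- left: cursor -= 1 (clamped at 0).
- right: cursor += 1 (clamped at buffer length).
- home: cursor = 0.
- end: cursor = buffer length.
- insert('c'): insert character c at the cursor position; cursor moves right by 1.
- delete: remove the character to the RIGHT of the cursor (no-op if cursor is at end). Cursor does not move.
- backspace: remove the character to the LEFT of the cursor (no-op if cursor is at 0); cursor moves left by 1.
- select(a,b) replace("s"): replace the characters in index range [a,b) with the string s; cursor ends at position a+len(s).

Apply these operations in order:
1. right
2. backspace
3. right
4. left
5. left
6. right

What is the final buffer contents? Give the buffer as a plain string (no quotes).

After op 1 (right): buf='CTAHIKT' cursor=1
After op 2 (backspace): buf='TAHIKT' cursor=0
After op 3 (right): buf='TAHIKT' cursor=1
After op 4 (left): buf='TAHIKT' cursor=0
After op 5 (left): buf='TAHIKT' cursor=0
After op 6 (right): buf='TAHIKT' cursor=1

Answer: TAHIKT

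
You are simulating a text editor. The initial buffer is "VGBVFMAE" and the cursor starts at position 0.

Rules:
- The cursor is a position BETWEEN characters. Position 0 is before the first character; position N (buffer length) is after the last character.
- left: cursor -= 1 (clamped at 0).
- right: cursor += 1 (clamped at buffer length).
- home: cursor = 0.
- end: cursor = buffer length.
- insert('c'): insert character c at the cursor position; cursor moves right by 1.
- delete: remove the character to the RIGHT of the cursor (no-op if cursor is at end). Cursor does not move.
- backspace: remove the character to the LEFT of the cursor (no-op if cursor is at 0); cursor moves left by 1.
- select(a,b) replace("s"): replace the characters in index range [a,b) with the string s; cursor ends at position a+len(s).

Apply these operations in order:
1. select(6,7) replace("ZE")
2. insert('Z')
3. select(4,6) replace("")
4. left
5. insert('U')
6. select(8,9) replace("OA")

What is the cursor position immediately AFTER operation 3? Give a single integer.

After op 1 (select(6,7) replace("ZE")): buf='VGBVFMZEE' cursor=8
After op 2 (insert('Z')): buf='VGBVFMZEZE' cursor=9
After op 3 (select(4,6) replace("")): buf='VGBVZEZE' cursor=4

Answer: 4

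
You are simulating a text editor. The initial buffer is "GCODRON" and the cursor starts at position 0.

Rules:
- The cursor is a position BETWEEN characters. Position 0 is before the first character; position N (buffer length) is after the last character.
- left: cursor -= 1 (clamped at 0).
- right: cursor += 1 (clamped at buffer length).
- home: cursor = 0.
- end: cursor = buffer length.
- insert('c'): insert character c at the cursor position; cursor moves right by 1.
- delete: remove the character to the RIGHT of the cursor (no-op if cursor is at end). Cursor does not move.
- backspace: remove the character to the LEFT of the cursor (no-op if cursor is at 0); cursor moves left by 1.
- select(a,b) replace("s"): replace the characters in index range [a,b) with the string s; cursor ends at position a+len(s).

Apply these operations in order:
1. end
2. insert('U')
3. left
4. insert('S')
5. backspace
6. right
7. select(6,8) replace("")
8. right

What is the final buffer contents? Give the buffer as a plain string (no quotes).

Answer: GCODRO

Derivation:
After op 1 (end): buf='GCODRON' cursor=7
After op 2 (insert('U')): buf='GCODRONU' cursor=8
After op 3 (left): buf='GCODRONU' cursor=7
After op 4 (insert('S')): buf='GCODRONSU' cursor=8
After op 5 (backspace): buf='GCODRONU' cursor=7
After op 6 (right): buf='GCODRONU' cursor=8
After op 7 (select(6,8) replace("")): buf='GCODRO' cursor=6
After op 8 (right): buf='GCODRO' cursor=6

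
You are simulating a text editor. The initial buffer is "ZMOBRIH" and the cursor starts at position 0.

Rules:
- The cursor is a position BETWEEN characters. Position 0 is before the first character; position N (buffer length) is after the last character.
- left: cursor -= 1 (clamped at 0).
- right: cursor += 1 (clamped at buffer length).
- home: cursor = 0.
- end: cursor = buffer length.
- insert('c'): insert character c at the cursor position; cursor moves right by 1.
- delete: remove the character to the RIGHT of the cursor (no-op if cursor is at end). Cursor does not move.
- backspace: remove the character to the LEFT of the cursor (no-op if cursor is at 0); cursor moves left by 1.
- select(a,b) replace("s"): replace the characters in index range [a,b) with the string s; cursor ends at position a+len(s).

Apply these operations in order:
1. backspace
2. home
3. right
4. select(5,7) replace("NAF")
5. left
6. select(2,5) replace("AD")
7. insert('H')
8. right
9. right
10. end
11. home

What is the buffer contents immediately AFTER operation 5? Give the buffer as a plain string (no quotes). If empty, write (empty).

After op 1 (backspace): buf='ZMOBRIH' cursor=0
After op 2 (home): buf='ZMOBRIH' cursor=0
After op 3 (right): buf='ZMOBRIH' cursor=1
After op 4 (select(5,7) replace("NAF")): buf='ZMOBRNAF' cursor=8
After op 5 (left): buf='ZMOBRNAF' cursor=7

Answer: ZMOBRNAF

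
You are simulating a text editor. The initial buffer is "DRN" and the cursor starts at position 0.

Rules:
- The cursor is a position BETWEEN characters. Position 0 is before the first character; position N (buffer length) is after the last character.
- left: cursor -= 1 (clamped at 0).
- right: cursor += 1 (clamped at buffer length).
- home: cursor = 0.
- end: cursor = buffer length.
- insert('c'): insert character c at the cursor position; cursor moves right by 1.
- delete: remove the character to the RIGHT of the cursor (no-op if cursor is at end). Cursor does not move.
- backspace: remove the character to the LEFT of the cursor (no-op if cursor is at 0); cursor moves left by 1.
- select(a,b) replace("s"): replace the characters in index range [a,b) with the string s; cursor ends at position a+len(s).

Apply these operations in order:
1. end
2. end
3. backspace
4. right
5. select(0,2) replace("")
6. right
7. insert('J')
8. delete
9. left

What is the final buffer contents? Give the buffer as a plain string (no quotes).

Answer: J

Derivation:
After op 1 (end): buf='DRN' cursor=3
After op 2 (end): buf='DRN' cursor=3
After op 3 (backspace): buf='DR' cursor=2
After op 4 (right): buf='DR' cursor=2
After op 5 (select(0,2) replace("")): buf='(empty)' cursor=0
After op 6 (right): buf='(empty)' cursor=0
After op 7 (insert('J')): buf='J' cursor=1
After op 8 (delete): buf='J' cursor=1
After op 9 (left): buf='J' cursor=0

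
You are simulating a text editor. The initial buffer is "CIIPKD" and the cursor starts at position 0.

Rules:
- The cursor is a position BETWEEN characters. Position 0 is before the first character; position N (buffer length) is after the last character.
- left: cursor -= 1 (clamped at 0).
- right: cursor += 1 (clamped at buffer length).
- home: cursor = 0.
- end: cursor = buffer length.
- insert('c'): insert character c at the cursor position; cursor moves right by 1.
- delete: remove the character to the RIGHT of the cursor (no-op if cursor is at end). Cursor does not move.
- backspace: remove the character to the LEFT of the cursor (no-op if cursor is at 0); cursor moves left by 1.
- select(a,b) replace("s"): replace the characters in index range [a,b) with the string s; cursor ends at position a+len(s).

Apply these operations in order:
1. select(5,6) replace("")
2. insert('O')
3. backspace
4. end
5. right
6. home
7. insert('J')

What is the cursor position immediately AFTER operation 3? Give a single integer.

Answer: 5

Derivation:
After op 1 (select(5,6) replace("")): buf='CIIPK' cursor=5
After op 2 (insert('O')): buf='CIIPKO' cursor=6
After op 3 (backspace): buf='CIIPK' cursor=5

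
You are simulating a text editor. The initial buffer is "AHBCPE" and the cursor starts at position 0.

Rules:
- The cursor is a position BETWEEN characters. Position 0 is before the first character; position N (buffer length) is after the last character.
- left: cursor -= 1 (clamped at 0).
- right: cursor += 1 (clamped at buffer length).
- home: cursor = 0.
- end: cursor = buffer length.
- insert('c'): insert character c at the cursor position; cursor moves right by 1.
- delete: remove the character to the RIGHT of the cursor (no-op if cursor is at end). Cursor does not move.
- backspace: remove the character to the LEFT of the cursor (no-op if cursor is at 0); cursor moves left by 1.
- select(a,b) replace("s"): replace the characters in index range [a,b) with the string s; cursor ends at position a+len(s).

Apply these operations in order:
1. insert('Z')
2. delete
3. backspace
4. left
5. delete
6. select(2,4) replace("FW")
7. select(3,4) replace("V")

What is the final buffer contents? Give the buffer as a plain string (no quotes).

Answer: BCFV

Derivation:
After op 1 (insert('Z')): buf='ZAHBCPE' cursor=1
After op 2 (delete): buf='ZHBCPE' cursor=1
After op 3 (backspace): buf='HBCPE' cursor=0
After op 4 (left): buf='HBCPE' cursor=0
After op 5 (delete): buf='BCPE' cursor=0
After op 6 (select(2,4) replace("FW")): buf='BCFW' cursor=4
After op 7 (select(3,4) replace("V")): buf='BCFV' cursor=4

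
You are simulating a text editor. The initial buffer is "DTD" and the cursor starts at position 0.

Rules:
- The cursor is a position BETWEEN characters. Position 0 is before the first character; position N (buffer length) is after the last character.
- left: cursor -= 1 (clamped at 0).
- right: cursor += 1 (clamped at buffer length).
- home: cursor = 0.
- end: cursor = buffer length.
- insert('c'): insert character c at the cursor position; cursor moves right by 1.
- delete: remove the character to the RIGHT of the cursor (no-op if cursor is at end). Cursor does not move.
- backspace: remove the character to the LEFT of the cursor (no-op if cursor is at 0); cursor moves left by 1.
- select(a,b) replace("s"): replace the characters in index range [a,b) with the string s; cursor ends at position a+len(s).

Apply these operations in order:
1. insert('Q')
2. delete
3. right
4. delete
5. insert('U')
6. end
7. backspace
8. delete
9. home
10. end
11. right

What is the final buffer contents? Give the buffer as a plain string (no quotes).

After op 1 (insert('Q')): buf='QDTD' cursor=1
After op 2 (delete): buf='QTD' cursor=1
After op 3 (right): buf='QTD' cursor=2
After op 4 (delete): buf='QT' cursor=2
After op 5 (insert('U')): buf='QTU' cursor=3
After op 6 (end): buf='QTU' cursor=3
After op 7 (backspace): buf='QT' cursor=2
After op 8 (delete): buf='QT' cursor=2
After op 9 (home): buf='QT' cursor=0
After op 10 (end): buf='QT' cursor=2
After op 11 (right): buf='QT' cursor=2

Answer: QT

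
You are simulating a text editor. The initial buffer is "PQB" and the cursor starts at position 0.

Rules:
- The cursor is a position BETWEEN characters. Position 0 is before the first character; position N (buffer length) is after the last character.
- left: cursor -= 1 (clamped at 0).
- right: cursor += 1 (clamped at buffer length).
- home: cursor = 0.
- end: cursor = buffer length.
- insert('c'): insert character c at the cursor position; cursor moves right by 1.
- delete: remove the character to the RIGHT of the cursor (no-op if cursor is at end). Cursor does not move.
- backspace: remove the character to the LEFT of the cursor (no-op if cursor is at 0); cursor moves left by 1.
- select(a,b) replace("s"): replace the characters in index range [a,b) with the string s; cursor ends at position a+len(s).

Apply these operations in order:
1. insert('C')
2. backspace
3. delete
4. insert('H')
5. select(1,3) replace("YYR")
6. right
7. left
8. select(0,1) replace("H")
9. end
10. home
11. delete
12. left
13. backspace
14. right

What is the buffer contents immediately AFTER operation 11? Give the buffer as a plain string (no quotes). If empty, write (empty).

Answer: YYR

Derivation:
After op 1 (insert('C')): buf='CPQB' cursor=1
After op 2 (backspace): buf='PQB' cursor=0
After op 3 (delete): buf='QB' cursor=0
After op 4 (insert('H')): buf='HQB' cursor=1
After op 5 (select(1,3) replace("YYR")): buf='HYYR' cursor=4
After op 6 (right): buf='HYYR' cursor=4
After op 7 (left): buf='HYYR' cursor=3
After op 8 (select(0,1) replace("H")): buf='HYYR' cursor=1
After op 9 (end): buf='HYYR' cursor=4
After op 10 (home): buf='HYYR' cursor=0
After op 11 (delete): buf='YYR' cursor=0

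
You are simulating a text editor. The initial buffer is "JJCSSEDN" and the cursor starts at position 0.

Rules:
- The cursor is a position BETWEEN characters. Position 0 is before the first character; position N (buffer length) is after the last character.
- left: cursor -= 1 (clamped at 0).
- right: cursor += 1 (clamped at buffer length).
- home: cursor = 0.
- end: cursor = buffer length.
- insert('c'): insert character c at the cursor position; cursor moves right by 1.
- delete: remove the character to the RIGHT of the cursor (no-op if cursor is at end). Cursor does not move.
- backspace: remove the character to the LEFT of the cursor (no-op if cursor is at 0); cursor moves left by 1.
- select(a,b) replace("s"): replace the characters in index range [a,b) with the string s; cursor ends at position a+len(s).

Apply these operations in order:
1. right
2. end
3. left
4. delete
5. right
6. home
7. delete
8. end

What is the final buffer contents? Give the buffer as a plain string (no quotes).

After op 1 (right): buf='JJCSSEDN' cursor=1
After op 2 (end): buf='JJCSSEDN' cursor=8
After op 3 (left): buf='JJCSSEDN' cursor=7
After op 4 (delete): buf='JJCSSED' cursor=7
After op 5 (right): buf='JJCSSED' cursor=7
After op 6 (home): buf='JJCSSED' cursor=0
After op 7 (delete): buf='JCSSED' cursor=0
After op 8 (end): buf='JCSSED' cursor=6

Answer: JCSSED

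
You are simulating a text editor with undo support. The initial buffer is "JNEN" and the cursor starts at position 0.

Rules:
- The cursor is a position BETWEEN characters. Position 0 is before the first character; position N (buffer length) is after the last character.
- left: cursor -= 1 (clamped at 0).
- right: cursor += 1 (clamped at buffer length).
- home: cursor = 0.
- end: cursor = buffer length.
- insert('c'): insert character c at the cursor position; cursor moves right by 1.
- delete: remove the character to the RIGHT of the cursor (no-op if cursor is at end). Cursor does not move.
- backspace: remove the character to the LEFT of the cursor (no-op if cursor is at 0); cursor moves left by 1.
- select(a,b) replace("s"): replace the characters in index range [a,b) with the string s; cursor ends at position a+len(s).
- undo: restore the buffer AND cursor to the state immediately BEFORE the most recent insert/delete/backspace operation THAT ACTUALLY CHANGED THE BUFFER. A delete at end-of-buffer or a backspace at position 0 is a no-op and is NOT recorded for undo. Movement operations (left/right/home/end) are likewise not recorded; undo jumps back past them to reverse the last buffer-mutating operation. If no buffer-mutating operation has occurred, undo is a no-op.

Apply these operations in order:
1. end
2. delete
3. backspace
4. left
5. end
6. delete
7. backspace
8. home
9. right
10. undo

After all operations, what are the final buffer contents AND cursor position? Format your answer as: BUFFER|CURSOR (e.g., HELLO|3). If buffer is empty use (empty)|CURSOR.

After op 1 (end): buf='JNEN' cursor=4
After op 2 (delete): buf='JNEN' cursor=4
After op 3 (backspace): buf='JNE' cursor=3
After op 4 (left): buf='JNE' cursor=2
After op 5 (end): buf='JNE' cursor=3
After op 6 (delete): buf='JNE' cursor=3
After op 7 (backspace): buf='JN' cursor=2
After op 8 (home): buf='JN' cursor=0
After op 9 (right): buf='JN' cursor=1
After op 10 (undo): buf='JNE' cursor=3

Answer: JNE|3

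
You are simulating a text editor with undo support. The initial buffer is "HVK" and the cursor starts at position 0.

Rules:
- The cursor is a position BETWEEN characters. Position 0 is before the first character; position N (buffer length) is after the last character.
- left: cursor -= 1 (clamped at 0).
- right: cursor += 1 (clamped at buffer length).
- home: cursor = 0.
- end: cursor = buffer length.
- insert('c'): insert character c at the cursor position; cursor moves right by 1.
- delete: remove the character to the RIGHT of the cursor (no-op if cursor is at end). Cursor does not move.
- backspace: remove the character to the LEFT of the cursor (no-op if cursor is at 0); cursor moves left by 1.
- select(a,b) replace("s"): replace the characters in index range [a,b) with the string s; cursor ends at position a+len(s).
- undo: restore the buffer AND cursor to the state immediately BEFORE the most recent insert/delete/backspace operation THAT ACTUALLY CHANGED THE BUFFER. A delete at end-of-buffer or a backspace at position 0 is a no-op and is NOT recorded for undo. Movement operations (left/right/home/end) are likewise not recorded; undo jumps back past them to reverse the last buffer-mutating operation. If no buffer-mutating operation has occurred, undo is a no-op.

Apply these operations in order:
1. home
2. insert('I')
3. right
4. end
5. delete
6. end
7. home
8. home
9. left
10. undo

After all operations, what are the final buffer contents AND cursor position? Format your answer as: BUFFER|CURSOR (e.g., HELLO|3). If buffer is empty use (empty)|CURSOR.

Answer: HVK|0

Derivation:
After op 1 (home): buf='HVK' cursor=0
After op 2 (insert('I')): buf='IHVK' cursor=1
After op 3 (right): buf='IHVK' cursor=2
After op 4 (end): buf='IHVK' cursor=4
After op 5 (delete): buf='IHVK' cursor=4
After op 6 (end): buf='IHVK' cursor=4
After op 7 (home): buf='IHVK' cursor=0
After op 8 (home): buf='IHVK' cursor=0
After op 9 (left): buf='IHVK' cursor=0
After op 10 (undo): buf='HVK' cursor=0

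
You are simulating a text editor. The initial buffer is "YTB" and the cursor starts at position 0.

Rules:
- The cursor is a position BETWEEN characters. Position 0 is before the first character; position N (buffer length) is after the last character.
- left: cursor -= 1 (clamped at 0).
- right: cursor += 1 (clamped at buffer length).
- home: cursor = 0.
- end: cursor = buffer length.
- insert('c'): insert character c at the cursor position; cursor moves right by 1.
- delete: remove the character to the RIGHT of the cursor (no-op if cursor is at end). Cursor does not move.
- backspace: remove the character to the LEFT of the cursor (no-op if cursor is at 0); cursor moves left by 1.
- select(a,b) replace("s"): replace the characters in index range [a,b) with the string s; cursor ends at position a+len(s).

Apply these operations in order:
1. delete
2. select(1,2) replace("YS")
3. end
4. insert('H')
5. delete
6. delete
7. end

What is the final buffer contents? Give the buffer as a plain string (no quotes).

After op 1 (delete): buf='TB' cursor=0
After op 2 (select(1,2) replace("YS")): buf='TYS' cursor=3
After op 3 (end): buf='TYS' cursor=3
After op 4 (insert('H')): buf='TYSH' cursor=4
After op 5 (delete): buf='TYSH' cursor=4
After op 6 (delete): buf='TYSH' cursor=4
After op 7 (end): buf='TYSH' cursor=4

Answer: TYSH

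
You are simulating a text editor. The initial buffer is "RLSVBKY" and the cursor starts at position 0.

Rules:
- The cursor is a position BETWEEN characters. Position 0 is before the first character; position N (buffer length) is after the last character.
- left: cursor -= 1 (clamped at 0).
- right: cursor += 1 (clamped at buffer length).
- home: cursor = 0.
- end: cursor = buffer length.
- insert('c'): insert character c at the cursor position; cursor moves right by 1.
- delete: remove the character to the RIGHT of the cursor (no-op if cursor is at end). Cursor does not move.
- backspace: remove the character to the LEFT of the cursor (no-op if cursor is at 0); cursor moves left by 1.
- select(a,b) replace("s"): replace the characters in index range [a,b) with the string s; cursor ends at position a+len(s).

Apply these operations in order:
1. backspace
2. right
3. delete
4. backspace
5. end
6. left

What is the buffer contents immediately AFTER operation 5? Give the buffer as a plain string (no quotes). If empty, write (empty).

After op 1 (backspace): buf='RLSVBKY' cursor=0
After op 2 (right): buf='RLSVBKY' cursor=1
After op 3 (delete): buf='RSVBKY' cursor=1
After op 4 (backspace): buf='SVBKY' cursor=0
After op 5 (end): buf='SVBKY' cursor=5

Answer: SVBKY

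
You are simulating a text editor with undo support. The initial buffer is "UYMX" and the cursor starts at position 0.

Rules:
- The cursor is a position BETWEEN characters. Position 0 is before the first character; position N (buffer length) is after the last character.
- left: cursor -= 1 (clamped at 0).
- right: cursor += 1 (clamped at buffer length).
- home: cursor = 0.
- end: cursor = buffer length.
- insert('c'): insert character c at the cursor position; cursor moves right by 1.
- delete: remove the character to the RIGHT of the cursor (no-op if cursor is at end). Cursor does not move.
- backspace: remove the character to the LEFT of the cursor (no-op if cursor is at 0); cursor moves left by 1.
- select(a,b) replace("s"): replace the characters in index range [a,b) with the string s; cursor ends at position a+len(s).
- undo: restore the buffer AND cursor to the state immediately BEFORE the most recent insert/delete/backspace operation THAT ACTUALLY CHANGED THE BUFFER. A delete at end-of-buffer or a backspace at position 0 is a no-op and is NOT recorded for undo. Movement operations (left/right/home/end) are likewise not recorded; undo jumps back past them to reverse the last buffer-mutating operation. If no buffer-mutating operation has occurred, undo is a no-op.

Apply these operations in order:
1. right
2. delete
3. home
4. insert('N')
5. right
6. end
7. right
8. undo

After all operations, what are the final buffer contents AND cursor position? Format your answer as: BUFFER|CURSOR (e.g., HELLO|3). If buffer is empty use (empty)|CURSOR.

Answer: UMX|0

Derivation:
After op 1 (right): buf='UYMX' cursor=1
After op 2 (delete): buf='UMX' cursor=1
After op 3 (home): buf='UMX' cursor=0
After op 4 (insert('N')): buf='NUMX' cursor=1
After op 5 (right): buf='NUMX' cursor=2
After op 6 (end): buf='NUMX' cursor=4
After op 7 (right): buf='NUMX' cursor=4
After op 8 (undo): buf='UMX' cursor=0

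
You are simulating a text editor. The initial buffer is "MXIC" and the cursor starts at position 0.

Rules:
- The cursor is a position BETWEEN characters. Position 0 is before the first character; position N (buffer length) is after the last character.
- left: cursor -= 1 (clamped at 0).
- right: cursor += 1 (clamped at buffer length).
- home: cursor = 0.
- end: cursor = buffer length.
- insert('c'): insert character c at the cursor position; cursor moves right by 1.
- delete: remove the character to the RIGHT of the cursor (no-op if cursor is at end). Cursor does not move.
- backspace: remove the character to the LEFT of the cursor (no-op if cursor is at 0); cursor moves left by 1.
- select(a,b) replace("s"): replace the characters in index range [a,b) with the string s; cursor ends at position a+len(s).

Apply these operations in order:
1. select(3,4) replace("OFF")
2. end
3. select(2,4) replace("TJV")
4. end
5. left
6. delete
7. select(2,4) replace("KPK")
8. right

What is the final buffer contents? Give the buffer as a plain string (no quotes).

After op 1 (select(3,4) replace("OFF")): buf='MXIOFF' cursor=6
After op 2 (end): buf='MXIOFF' cursor=6
After op 3 (select(2,4) replace("TJV")): buf='MXTJVFF' cursor=5
After op 4 (end): buf='MXTJVFF' cursor=7
After op 5 (left): buf='MXTJVFF' cursor=6
After op 6 (delete): buf='MXTJVF' cursor=6
After op 7 (select(2,4) replace("KPK")): buf='MXKPKVF' cursor=5
After op 8 (right): buf='MXKPKVF' cursor=6

Answer: MXKPKVF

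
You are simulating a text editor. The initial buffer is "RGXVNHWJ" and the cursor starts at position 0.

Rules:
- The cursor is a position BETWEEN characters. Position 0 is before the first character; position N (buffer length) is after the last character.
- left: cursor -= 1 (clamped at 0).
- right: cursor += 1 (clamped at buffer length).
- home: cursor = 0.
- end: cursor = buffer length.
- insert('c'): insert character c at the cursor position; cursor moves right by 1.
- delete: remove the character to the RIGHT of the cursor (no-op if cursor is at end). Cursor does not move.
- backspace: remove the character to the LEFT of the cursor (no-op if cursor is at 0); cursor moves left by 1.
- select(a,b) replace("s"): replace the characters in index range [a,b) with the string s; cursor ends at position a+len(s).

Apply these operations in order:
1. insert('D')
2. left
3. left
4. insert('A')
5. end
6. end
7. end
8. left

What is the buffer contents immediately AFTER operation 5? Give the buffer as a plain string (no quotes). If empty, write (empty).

Answer: ADRGXVNHWJ

Derivation:
After op 1 (insert('D')): buf='DRGXVNHWJ' cursor=1
After op 2 (left): buf='DRGXVNHWJ' cursor=0
After op 3 (left): buf='DRGXVNHWJ' cursor=0
After op 4 (insert('A')): buf='ADRGXVNHWJ' cursor=1
After op 5 (end): buf='ADRGXVNHWJ' cursor=10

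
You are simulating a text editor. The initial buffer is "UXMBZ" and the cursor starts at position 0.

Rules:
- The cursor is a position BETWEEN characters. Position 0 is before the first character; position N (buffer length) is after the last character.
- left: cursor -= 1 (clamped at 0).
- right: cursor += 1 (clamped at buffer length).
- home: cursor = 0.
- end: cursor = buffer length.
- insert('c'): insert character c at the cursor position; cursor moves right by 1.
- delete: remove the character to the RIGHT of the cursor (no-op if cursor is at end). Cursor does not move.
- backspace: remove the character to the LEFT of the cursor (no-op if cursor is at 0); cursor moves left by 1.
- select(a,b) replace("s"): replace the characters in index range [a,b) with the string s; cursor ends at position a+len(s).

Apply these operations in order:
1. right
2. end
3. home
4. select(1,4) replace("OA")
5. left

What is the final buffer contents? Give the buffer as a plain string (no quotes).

After op 1 (right): buf='UXMBZ' cursor=1
After op 2 (end): buf='UXMBZ' cursor=5
After op 3 (home): buf='UXMBZ' cursor=0
After op 4 (select(1,4) replace("OA")): buf='UOAZ' cursor=3
After op 5 (left): buf='UOAZ' cursor=2

Answer: UOAZ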